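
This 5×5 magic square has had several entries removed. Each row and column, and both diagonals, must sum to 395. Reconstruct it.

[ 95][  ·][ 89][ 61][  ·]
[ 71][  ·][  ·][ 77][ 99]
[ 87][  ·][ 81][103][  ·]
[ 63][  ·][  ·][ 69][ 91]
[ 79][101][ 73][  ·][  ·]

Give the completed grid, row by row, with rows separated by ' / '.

From column 4, 395 − (61 + 77 + 103 + 69) gives (5,4) = 85.
From row 5, 395 − (79 + 101 + 73 + 85) gives (5,5) = 57.
Main diagonal: 95 + 81 + 69 + 57 + ? = 395, so (2,2) = 93.
Row 2: 71 + 93 + 77 + 99 + ? = 395, so (2,3) = 55.
Column 3 needs 395; the known cells sum to 298, so (4,3) = 97.
From row 4, 395 − (63 + 97 + 69 + 91) gives (4,2) = 75.
Anti-diagonal needs 395; the known cells sum to 312, so (1,5) = 83.
Row 1: 95 + 89 + 61 + 83 + ? = 395, so (1,2) = 67.
Using column 2: 67 + 93 + 75 + 101 + ? → (3,2) = 395 − 336 = 59.
Column 5 needs 395; the known cells sum to 330, so (3,5) = 65.

95 67 89 61 83 / 71 93 55 77 99 / 87 59 81 103 65 / 63 75 97 69 91 / 79 101 73 85 57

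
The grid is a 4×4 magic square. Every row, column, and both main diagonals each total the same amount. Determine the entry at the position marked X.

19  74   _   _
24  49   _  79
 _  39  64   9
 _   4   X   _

Column 2 is complete and sums to 166; that is the magic constant.
Using row 2: 24 + 49 + 79 + ? → (2,3) = 166 − 152 = 14.
Row 3 needs 166; the known cells sum to 112, so (3,1) = 54.
Column 1 must total 166; the given cells sum to 97, so (4,1) = 69.
Main diagonal must total 166; the given cells sum to 132, so (4,4) = 34.
The remaining cell in anti-diagonal is (1,4) = 166 − 122 = 44.
The remaining cell in row 1 is (1,3) = 166 − 137 = 29.
Row 4: 69 + 4 + 34 + ? = 166, so (4,3) = 59.

59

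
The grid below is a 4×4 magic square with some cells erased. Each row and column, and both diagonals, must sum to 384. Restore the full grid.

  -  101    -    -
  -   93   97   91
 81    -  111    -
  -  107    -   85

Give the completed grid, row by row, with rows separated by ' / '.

Row 2 needs 384; the known cells sum to 281, so (2,1) = 103.
Using column 2: 101 + 93 + 107 + ? → (3,2) = 384 − 301 = 83.
From main diagonal, 384 − (93 + 111 + 85) gives (1,1) = 95.
Row 3 needs 384; the known cells sum to 275, so (3,4) = 109.
Using column 1: 95 + 103 + 81 + ? → (4,1) = 384 − 279 = 105.
Column 4: 91 + 109 + 85 + ? = 384, so (1,4) = 99.
Row 1 needs 384; the known cells sum to 295, so (1,3) = 89.
From row 4, 384 − (105 + 107 + 85) gives (4,3) = 87.

95 101 89 99 / 103 93 97 91 / 81 83 111 109 / 105 107 87 85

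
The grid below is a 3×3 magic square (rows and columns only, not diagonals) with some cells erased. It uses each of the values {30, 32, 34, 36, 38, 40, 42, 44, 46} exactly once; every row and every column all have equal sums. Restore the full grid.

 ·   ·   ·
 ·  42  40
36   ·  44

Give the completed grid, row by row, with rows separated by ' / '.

46 38 30 / 32 42 40 / 36 34 44

The 9 entries sum to 342, so each line sums to 342/3 = 114.
Using row 2: 42 + 40 + ? → (2,1) = 114 − 82 = 32.
Row 3 needs 114; the known cells sum to 80, so (3,2) = 34.
Column 1 must total 114; the given cells sum to 68, so (1,1) = 46.
Column 2: 42 + 34 + ? = 114, so (1,2) = 38.
From column 3, 114 − (40 + 44) gives (1,3) = 30.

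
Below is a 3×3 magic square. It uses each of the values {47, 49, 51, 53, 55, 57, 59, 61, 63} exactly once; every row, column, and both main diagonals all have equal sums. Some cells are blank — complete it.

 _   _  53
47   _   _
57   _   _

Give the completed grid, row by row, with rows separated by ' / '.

The 9 entries sum to 495, so each line sums to 495/3 = 165.
Column 1 must total 165; the given cells sum to 104, so (1,1) = 61.
Anti-diagonal: 53 + 57 + ? = 165, so (2,2) = 55.
Using row 1: 61 + 53 + ? → (1,2) = 165 − 114 = 51.
Row 2 needs 165; the known cells sum to 102, so (2,3) = 63.
Using column 2: 51 + 55 + ? → (3,2) = 165 − 106 = 59.
Column 3: 53 + 63 + ? = 165, so (3,3) = 49.

61 51 53 / 47 55 63 / 57 59 49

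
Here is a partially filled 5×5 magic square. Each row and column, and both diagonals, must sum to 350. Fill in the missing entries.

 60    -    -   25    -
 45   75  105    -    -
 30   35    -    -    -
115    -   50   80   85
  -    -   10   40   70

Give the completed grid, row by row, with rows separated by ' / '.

60 90 120 25 55 / 45 75 105 110 15 / 30 35 65 95 125 / 115 20 50 80 85 / 100 130 10 40 70

Row 4 needs 350; the known cells sum to 330, so (4,2) = 20.
Column 1 needs 350; the known cells sum to 250, so (5,1) = 100.
The remaining cell in main diagonal is (3,3) = 350 − 285 = 65.
Row 5 must total 350; the given cells sum to 220, so (5,2) = 130.
Column 2 needs 350; the known cells sum to 260, so (1,2) = 90.
The remaining cell in column 3 is (1,3) = 350 − 230 = 120.
Using row 1: 60 + 90 + 120 + 25 + ? → (1,5) = 350 − 295 = 55.
Using anti-diagonal: 55 + 65 + 20 + 100 + ? → (2,4) = 350 − 240 = 110.
Row 2 needs 350; the known cells sum to 335, so (2,5) = 15.
Column 4: 25 + 110 + 80 + 40 + ? = 350, so (3,4) = 95.
From column 5, 350 − (55 + 15 + 85 + 70) gives (3,5) = 125.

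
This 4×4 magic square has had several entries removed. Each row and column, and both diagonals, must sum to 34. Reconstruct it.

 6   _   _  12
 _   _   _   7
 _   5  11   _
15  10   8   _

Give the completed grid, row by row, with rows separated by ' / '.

6 3 13 12 / 9 16 2 7 / 4 5 11 14 / 15 10 8 1

Row 4 needs 34; the known cells sum to 33, so (4,4) = 1.
Column 4 needs 34; the known cells sum to 20, so (3,4) = 14.
Main diagonal: 6 + 11 + 1 + ? = 34, so (2,2) = 16.
Anti-diagonal: 12 + 5 + 15 + ? = 34, so (2,3) = 2.
Row 2: 16 + 2 + 7 + ? = 34, so (2,1) = 9.
From row 3, 34 − (5 + 11 + 14) gives (3,1) = 4.
From column 2, 34 − (16 + 5 + 10) gives (1,2) = 3.
Column 3: 2 + 11 + 8 + ? = 34, so (1,3) = 13.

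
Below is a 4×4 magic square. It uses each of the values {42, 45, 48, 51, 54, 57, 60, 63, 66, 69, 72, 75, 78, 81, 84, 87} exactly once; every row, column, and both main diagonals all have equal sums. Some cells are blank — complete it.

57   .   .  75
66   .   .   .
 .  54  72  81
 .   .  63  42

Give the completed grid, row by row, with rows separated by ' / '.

57 48 78 75 / 66 87 45 60 / 51 54 72 81 / 84 69 63 42

The 16 entries sum to 1032, so each line sums to 1032/4 = 258.
From row 3, 258 − (54 + 72 + 81) gives (3,1) = 51.
Column 1: 57 + 66 + 51 + ? = 258, so (4,1) = 84.
Column 4 must total 258; the given cells sum to 198, so (2,4) = 60.
Main diagonal: 57 + 72 + 42 + ? = 258, so (2,2) = 87.
From anti-diagonal, 258 − (75 + 54 + 84) gives (2,3) = 45.
Row 4 must total 258; the given cells sum to 189, so (4,2) = 69.
Column 2 must total 258; the given cells sum to 210, so (1,2) = 48.
From column 3, 258 − (45 + 72 + 63) gives (1,3) = 78.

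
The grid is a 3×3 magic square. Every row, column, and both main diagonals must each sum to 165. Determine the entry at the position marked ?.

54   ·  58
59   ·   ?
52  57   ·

Row 1: 54 + 58 + ? = 165, so (1,2) = 53.
Row 3 must total 165; the given cells sum to 109, so (3,3) = 56.
Column 2 needs 165; the known cells sum to 110, so (2,2) = 55.
Column 3 needs 165; the known cells sum to 114, so (2,3) = 51.

51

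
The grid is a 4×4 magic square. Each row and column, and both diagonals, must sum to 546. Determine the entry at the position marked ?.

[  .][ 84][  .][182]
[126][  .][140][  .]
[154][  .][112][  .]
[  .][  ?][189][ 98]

Column 3 must total 546; the given cells sum to 441, so (1,3) = 105.
Row 1 needs 546; the known cells sum to 371, so (1,1) = 175.
Column 1 must total 546; the given cells sum to 455, so (4,1) = 91.
From main diagonal, 546 − (175 + 112 + 98) gives (2,2) = 161.
From anti-diagonal, 546 − (182 + 140 + 91) gives (3,2) = 133.
The remaining cell in row 2 is (2,4) = 546 − 427 = 119.
The remaining cell in row 3 is (3,4) = 546 − 399 = 147.
Row 4 must total 546; the given cells sum to 378, so (4,2) = 168.

168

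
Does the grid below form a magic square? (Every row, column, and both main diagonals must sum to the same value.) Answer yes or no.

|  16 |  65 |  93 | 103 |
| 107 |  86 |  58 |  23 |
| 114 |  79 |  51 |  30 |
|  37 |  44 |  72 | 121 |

No — row 2 sums to 274 but column 4 sums to 277.

Row 1: 16 + 65 + 93 + 103 = 277.
Row 2: 107 + 86 + 58 + 23 = 274.
Row 3: 114 + 79 + 51 + 30 = 274.
Row 4: 37 + 44 + 72 + 121 = 274.
Column 1: 16 + 107 + 114 + 37 = 274.
Column 2: 65 + 86 + 79 + 44 = 274.
Column 3: 93 + 58 + 51 + 72 = 274.
Column 4: 103 + 23 + 30 + 121 = 277.
Main diagonal: 16 + 86 + 51 + 121 = 274.
Anti-diagonal: 103 + 58 + 79 + 37 = 277.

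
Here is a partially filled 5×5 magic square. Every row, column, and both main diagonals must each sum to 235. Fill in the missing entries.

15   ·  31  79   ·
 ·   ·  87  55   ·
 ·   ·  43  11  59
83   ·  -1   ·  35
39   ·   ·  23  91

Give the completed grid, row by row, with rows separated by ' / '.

From column 3, 235 − (31 + 87 + 43 + (-1)) gives (5,3) = 75.
Column 4: 79 + 55 + 11 + 23 + ? = 235, so (4,4) = 67.
Main diagonal needs 235; the known cells sum to 216, so (2,2) = 19.
The remaining cell in row 4 is (4,2) = 235 − 184 = 51.
Row 5 must total 235; the given cells sum to 228, so (5,2) = 7.
Anti-diagonal must total 235; the given cells sum to 188, so (1,5) = 47.
From row 1, 235 − (15 + 31 + 79 + 47) gives (1,2) = 63.
Column 2 needs 235; the known cells sum to 140, so (3,2) = 95.
Column 5: 47 + 59 + 35 + 91 + ? = 235, so (2,5) = 3.
Row 2 needs 235; the known cells sum to 164, so (2,1) = 71.
The remaining cell in row 3 is (3,1) = 235 − 208 = 27.

15 63 31 79 47 / 71 19 87 55 3 / 27 95 43 11 59 / 83 51 -1 67 35 / 39 7 75 23 91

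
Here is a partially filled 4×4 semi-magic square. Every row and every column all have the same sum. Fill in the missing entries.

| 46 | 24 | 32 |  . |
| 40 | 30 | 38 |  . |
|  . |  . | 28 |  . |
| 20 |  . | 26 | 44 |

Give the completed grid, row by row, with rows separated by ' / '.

46 24 32 22 / 40 30 38 16 / 18 36 28 42 / 20 34 26 44

Column 3 is already complete: 32 + 38 + 28 + 26 = 124, so that is the magic constant.
Row 1 needs 124; the known cells sum to 102, so (1,4) = 22.
Row 2: 40 + 30 + 38 + ? = 124, so (2,4) = 16.
Row 4: 20 + 26 + 44 + ? = 124, so (4,2) = 34.
From column 1, 124 − (46 + 40 + 20) gives (3,1) = 18.
Using column 2: 24 + 30 + 34 + ? → (3,2) = 124 − 88 = 36.
Using column 4: 22 + 16 + 44 + ? → (3,4) = 124 − 82 = 42.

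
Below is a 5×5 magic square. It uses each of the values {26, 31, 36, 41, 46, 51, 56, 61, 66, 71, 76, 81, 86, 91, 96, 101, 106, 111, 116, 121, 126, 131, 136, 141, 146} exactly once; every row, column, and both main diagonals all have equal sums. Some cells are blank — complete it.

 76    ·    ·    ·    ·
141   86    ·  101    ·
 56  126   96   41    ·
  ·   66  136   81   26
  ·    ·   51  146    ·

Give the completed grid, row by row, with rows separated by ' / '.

76 46 116 61 131 / 141 86 31 101 71 / 56 126 96 41 111 / 121 66 136 81 26 / 36 106 51 146 91

The 25 entries sum to 2150, so each line sums to 2150/5 = 430.
Using row 3: 56 + 126 + 96 + 41 + ? → (3,5) = 430 − 319 = 111.
From row 4, 430 − (66 + 136 + 81 + 26) gives (4,1) = 121.
Column 1 must total 430; the given cells sum to 394, so (5,1) = 36.
The remaining cell in column 4 is (1,4) = 430 − 369 = 61.
Main diagonal: 76 + 86 + 96 + 81 + ? = 430, so (5,5) = 91.
Using anti-diagonal: 101 + 96 + 66 + 36 + ? → (1,5) = 430 − 299 = 131.
Row 5 must total 430; the given cells sum to 324, so (5,2) = 106.
Column 2 must total 430; the given cells sum to 384, so (1,2) = 46.
Using column 5: 131 + 111 + 26 + 91 + ? → (2,5) = 430 − 359 = 71.
Using row 1: 76 + 46 + 61 + 131 + ? → (1,3) = 430 − 314 = 116.
From row 2, 430 − (141 + 86 + 101 + 71) gives (2,3) = 31.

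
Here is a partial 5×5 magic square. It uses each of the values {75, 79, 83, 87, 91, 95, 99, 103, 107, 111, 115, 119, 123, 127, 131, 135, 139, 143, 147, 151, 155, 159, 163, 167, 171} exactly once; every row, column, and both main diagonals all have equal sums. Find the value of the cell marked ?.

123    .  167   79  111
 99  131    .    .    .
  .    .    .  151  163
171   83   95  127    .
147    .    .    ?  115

103

The 25 entries sum to 3075, so each line sums to 3075/5 = 615.
The remaining cell in row 1 is (1,2) = 615 − 480 = 135.
From row 4, 615 − (171 + 83 + 95 + 127) gives (4,5) = 139.
Column 1: 123 + 99 + 171 + 147 + ? = 615, so (3,1) = 75.
Using column 5: 111 + 163 + 139 + 115 + ? → (2,5) = 615 − 528 = 87.
Main diagonal: 123 + 131 + 127 + 115 + ? = 615, so (3,3) = 119.
Anti-diagonal: 111 + 119 + 83 + 147 + ? = 615, so (2,4) = 155.
From row 2, 615 − (99 + 131 + 155 + 87) gives (2,3) = 143.
From row 3, 615 − (75 + 119 + 151 + 163) gives (3,2) = 107.
Column 2: 135 + 131 + 107 + 83 + ? = 615, so (5,2) = 159.
Column 3: 167 + 143 + 119 + 95 + ? = 615, so (5,3) = 91.
Column 4 must total 615; the given cells sum to 512, so (5,4) = 103.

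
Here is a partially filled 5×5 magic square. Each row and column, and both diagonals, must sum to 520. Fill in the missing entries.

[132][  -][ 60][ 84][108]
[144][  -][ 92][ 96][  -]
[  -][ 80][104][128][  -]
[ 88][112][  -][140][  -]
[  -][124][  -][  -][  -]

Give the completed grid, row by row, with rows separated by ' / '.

132 136 60 84 108 / 144 68 92 96 120 / 56 80 104 128 152 / 88 112 116 140 64 / 100 124 148 72 76

Row 1 must total 520; the given cells sum to 384, so (1,2) = 136.
Column 2: 136 + 80 + 112 + 124 + ? = 520, so (2,2) = 68.
Using column 4: 84 + 96 + 128 + 140 + ? → (5,4) = 520 − 448 = 72.
From main diagonal, 520 − (132 + 68 + 104 + 140) gives (5,5) = 76.
Anti-diagonal: 108 + 96 + 104 + 112 + ? = 520, so (5,1) = 100.
Using row 2: 144 + 68 + 92 + 96 + ? → (2,5) = 520 − 400 = 120.
The remaining cell in row 5 is (5,3) = 520 − 372 = 148.
Column 1 needs 520; the known cells sum to 464, so (3,1) = 56.
From column 3, 520 − (60 + 92 + 104 + 148) gives (4,3) = 116.
Using row 3: 56 + 80 + 104 + 128 + ? → (3,5) = 520 − 368 = 152.
The remaining cell in row 4 is (4,5) = 520 − 456 = 64.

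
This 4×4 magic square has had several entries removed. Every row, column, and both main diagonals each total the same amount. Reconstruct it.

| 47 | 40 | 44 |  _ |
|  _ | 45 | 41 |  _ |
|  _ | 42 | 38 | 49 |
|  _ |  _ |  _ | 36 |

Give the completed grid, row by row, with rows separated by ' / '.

47 40 44 35 / 34 45 41 46 / 37 42 38 49 / 48 39 43 36

Main diagonal is already complete: 47 + 45 + 38 + 36 = 166, so that is the magic constant.
Row 1: 47 + 40 + 44 + ? = 166, so (1,4) = 35.
Row 3 must total 166; the given cells sum to 129, so (3,1) = 37.
Using column 2: 40 + 45 + 42 + ? → (4,2) = 166 − 127 = 39.
Column 3: 44 + 41 + 38 + ? = 166, so (4,3) = 43.
Column 4 must total 166; the given cells sum to 120, so (2,4) = 46.
Anti-diagonal must total 166; the given cells sum to 118, so (4,1) = 48.
Using row 2: 45 + 41 + 46 + ? → (2,1) = 166 − 132 = 34.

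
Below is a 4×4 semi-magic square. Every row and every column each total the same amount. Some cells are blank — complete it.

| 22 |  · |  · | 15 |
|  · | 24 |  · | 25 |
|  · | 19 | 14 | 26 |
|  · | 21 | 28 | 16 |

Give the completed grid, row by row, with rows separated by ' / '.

22 18 27 15 / 20 24 13 25 / 23 19 14 26 / 17 21 28 16

Column 4 is already complete: 15 + 25 + 26 + 16 = 82, so that is the magic constant.
Using row 3: 19 + 14 + 26 + ? → (3,1) = 82 − 59 = 23.
Row 4 needs 82; the known cells sum to 65, so (4,1) = 17.
From column 1, 82 − (22 + 23 + 17) gives (2,1) = 20.
Column 2 needs 82; the known cells sum to 64, so (1,2) = 18.
Using row 1: 22 + 18 + 15 + ? → (1,3) = 82 − 55 = 27.
Row 2 must total 82; the given cells sum to 69, so (2,3) = 13.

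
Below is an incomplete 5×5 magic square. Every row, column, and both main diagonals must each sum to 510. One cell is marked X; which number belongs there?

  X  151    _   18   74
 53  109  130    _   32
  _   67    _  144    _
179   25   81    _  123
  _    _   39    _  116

Using row 2: 53 + 109 + 130 + 32 + ? → (2,4) = 510 − 324 = 186.
The remaining cell in row 4 is (4,4) = 510 − 408 = 102.
Column 2: 151 + 109 + 67 + 25 + ? = 510, so (5,2) = 158.
Column 4: 18 + 186 + 144 + 102 + ? = 510, so (5,4) = 60.
Using column 5: 74 + 32 + 123 + 116 + ? → (3,5) = 510 − 345 = 165.
Using row 5: 158 + 39 + 60 + 116 + ? → (5,1) = 510 − 373 = 137.
The remaining cell in anti-diagonal is (3,3) = 510 − 422 = 88.
The remaining cell in row 3 is (3,1) = 510 − 464 = 46.
Column 1 must total 510; the given cells sum to 415, so (1,1) = 95.

95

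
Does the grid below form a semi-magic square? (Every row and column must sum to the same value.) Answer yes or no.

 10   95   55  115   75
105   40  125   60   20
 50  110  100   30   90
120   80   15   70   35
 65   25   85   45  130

No — column 3 sums to 380 but column 1 sums to 350.

Row 1: 10 + 95 + 55 + 115 + 75 = 350.
Row 2: 105 + 40 + 125 + 60 + 20 = 350.
Row 3: 50 + 110 + 100 + 30 + 90 = 380.
Row 4: 120 + 80 + 15 + 70 + 35 = 320.
Row 5: 65 + 25 + 85 + 45 + 130 = 350.
Column 1: 10 + 105 + 50 + 120 + 65 = 350.
Column 2: 95 + 40 + 110 + 80 + 25 = 350.
Column 3: 55 + 125 + 100 + 15 + 85 = 380.
Column 4: 115 + 60 + 30 + 70 + 45 = 320.
Column 5: 75 + 20 + 90 + 35 + 130 = 350.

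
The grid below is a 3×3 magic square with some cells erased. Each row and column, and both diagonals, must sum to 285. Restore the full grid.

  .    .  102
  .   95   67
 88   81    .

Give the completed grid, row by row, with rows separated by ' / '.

Row 2 needs 285; the known cells sum to 162, so (2,1) = 123.
Using row 3: 88 + 81 + ? → (3,3) = 285 − 169 = 116.
Column 1 needs 285; the known cells sum to 211, so (1,1) = 74.
Column 2 needs 285; the known cells sum to 176, so (1,2) = 109.

74 109 102 / 123 95 67 / 88 81 116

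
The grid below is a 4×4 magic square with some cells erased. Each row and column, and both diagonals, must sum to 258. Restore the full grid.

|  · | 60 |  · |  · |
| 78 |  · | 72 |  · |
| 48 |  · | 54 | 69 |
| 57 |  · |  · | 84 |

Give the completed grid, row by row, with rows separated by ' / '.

The remaining cell in row 3 is (3,2) = 258 − 171 = 87.
From column 1, 258 − (78 + 48 + 57) gives (1,1) = 75.
The remaining cell in main diagonal is (2,2) = 258 − 213 = 45.
Using anti-diagonal: 72 + 87 + 57 + ? → (1,4) = 258 − 216 = 42.
Using row 1: 75 + 60 + 42 + ? → (1,3) = 258 − 177 = 81.
The remaining cell in row 2 is (2,4) = 258 − 195 = 63.
Column 2 must total 258; the given cells sum to 192, so (4,2) = 66.
From column 3, 258 − (81 + 72 + 54) gives (4,3) = 51.

75 60 81 42 / 78 45 72 63 / 48 87 54 69 / 57 66 51 84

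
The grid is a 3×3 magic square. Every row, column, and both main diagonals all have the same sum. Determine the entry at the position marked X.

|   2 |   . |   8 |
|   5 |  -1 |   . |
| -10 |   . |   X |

Column 1 is complete and sums to -3; that is the magic constant.
From row 1, -3 − (2 + 8) gives (1,2) = -13.
Using row 2: 5 + (-1) + ? → (2,3) = -3 − 4 = -7.
The remaining cell in column 2 is (3,2) = -3 − (-14) = 11.
The remaining cell in column 3 is (3,3) = -3 − 1 = -4.

-4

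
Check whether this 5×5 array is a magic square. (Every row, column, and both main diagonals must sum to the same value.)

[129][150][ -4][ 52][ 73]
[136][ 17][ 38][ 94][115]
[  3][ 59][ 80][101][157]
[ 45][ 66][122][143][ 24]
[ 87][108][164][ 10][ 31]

Yes

Row 1: 129 + 150 + (-4) + 52 + 73 = 400.
Row 2: 136 + 17 + 38 + 94 + 115 = 400.
Row 3: 3 + 59 + 80 + 101 + 157 = 400.
Row 4: 45 + 66 + 122 + 143 + 24 = 400.
Row 5: 87 + 108 + 164 + 10 + 31 = 400.
Column 1: 129 + 136 + 3 + 45 + 87 = 400.
Column 2: 150 + 17 + 59 + 66 + 108 = 400.
Column 3: -4 + 38 + 80 + 122 + 164 = 400.
Column 4: 52 + 94 + 101 + 143 + 10 = 400.
Column 5: 73 + 115 + 157 + 24 + 31 = 400.
Main diagonal: 129 + 17 + 80 + 143 + 31 = 400.
Anti-diagonal: 73 + 94 + 80 + 66 + 87 = 400.
All lines sum to 400.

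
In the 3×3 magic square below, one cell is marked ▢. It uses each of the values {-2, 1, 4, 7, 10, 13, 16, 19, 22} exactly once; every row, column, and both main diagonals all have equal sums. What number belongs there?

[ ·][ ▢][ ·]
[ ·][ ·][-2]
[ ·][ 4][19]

16

The 9 entries sum to 90, so each line sums to 90/3 = 30.
From row 3, 30 − (4 + 19) gives (3,1) = 7.
From column 3, 30 − (-2 + 19) gives (1,3) = 13.
The remaining cell in anti-diagonal is (2,2) = 30 − 20 = 10.
Row 2: 10 + (-2) + ? = 30, so (2,1) = 22.
Column 1 must total 30; the given cells sum to 29, so (1,1) = 1.
The remaining cell in column 2 is (1,2) = 30 − 14 = 16.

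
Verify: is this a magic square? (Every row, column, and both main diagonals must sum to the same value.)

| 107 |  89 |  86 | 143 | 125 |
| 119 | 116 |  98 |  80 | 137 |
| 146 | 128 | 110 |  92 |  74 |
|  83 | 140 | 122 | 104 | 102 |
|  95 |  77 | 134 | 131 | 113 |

Row 1: 107 + 89 + 86 + 143 + 125 = 550.
Row 2: 119 + 116 + 98 + 80 + 137 = 550.
Row 3: 146 + 128 + 110 + 92 + 74 = 550.
Row 4: 83 + 140 + 122 + 104 + 102 = 551.
Row 5: 95 + 77 + 134 + 131 + 113 = 550.
Column 1: 107 + 119 + 146 + 83 + 95 = 550.
Column 2: 89 + 116 + 128 + 140 + 77 = 550.
Column 3: 86 + 98 + 110 + 122 + 134 = 550.
Column 4: 143 + 80 + 92 + 104 + 131 = 550.
Column 5: 125 + 137 + 74 + 102 + 113 = 551.
Main diagonal: 107 + 116 + 110 + 104 + 113 = 550.
Anti-diagonal: 125 + 80 + 110 + 140 + 95 = 550.

No — column 4 sums to 550 but column 5 sums to 551.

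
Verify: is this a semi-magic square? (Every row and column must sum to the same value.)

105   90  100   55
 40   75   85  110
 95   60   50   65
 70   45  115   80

Row 1: 105 + 90 + 100 + 55 = 350.
Row 2: 40 + 75 + 85 + 110 = 310.
Row 3: 95 + 60 + 50 + 65 = 270.
Row 4: 70 + 45 + 115 + 80 = 310.
Column 1: 105 + 40 + 95 + 70 = 310.
Column 2: 90 + 75 + 60 + 45 = 270.
Column 3: 100 + 85 + 50 + 115 = 350.
Column 4: 55 + 110 + 65 + 80 = 310.

No — row 3 sums to 270 but row 4 sums to 310.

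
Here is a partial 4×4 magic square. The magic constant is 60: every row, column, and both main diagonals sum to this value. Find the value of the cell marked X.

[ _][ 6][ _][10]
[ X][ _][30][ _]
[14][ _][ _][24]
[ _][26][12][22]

The remaining cell in row 4 is (4,1) = 60 − 60 = 0.
Column 4 needs 60; the known cells sum to 56, so (2,4) = 4.
Anti-diagonal: 10 + 30 + 0 + ? = 60, so (3,2) = 20.
Row 3 must total 60; the given cells sum to 58, so (3,3) = 2.
Column 2: 6 + 20 + 26 + ? = 60, so (2,2) = 8.
Column 3 must total 60; the given cells sum to 44, so (1,3) = 16.
From main diagonal, 60 − (8 + 2 + 22) gives (1,1) = 28.
The remaining cell in row 2 is (2,1) = 60 − 42 = 18.

18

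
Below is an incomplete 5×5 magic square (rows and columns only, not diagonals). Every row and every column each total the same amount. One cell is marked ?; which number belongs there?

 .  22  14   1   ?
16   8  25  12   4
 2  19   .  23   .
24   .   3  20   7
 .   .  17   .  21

18

Row 2 is complete and sums to 65; that is the magic constant.
Row 4 needs 65; the known cells sum to 54, so (4,2) = 11.
The remaining cell in column 2 is (5,2) = 65 − 60 = 5.
Column 3 must total 65; the given cells sum to 59, so (3,3) = 6.
Column 4: 1 + 12 + 23 + 20 + ? = 65, so (5,4) = 9.
Row 3 must total 65; the given cells sum to 50, so (3,5) = 15.
Using row 5: 5 + 17 + 9 + 21 + ? → (5,1) = 65 − 52 = 13.
Column 1 must total 65; the given cells sum to 55, so (1,1) = 10.
Column 5 must total 65; the given cells sum to 47, so (1,5) = 18.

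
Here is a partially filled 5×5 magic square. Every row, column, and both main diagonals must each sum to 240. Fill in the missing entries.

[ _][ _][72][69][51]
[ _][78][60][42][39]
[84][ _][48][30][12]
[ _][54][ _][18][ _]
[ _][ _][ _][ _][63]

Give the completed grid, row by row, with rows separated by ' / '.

Row 2: 78 + 60 + 42 + 39 + ? = 240, so (2,1) = 21.
Row 3: 84 + 48 + 30 + 12 + ? = 240, so (3,2) = 66.
The remaining cell in column 4 is (5,4) = 240 − 159 = 81.
Column 5 needs 240; the known cells sum to 165, so (4,5) = 75.
From main diagonal, 240 − (78 + 48 + 18 + 63) gives (1,1) = 33.
From anti-diagonal, 240 − (51 + 42 + 48 + 54) gives (5,1) = 45.
Row 1 must total 240; the given cells sum to 225, so (1,2) = 15.
Column 1: 33 + 21 + 84 + 45 + ? = 240, so (4,1) = 57.
Column 2: 15 + 78 + 66 + 54 + ? = 240, so (5,2) = 27.
Row 4: 57 + 54 + 18 + 75 + ? = 240, so (4,3) = 36.
From row 5, 240 − (45 + 27 + 81 + 63) gives (5,3) = 24.

33 15 72 69 51 / 21 78 60 42 39 / 84 66 48 30 12 / 57 54 36 18 75 / 45 27 24 81 63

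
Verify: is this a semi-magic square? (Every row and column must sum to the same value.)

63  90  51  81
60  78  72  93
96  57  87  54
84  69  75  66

Row 1: 63 + 90 + 51 + 81 = 285.
Row 2: 60 + 78 + 72 + 93 = 303.
Row 3: 96 + 57 + 87 + 54 = 294.
Row 4: 84 + 69 + 75 + 66 = 294.
Column 1: 63 + 60 + 96 + 84 = 303.
Column 2: 90 + 78 + 57 + 69 = 294.
Column 3: 51 + 72 + 87 + 75 = 285.
Column 4: 81 + 93 + 54 + 66 = 294.

No — column 2 sums to 294 but row 2 sums to 303.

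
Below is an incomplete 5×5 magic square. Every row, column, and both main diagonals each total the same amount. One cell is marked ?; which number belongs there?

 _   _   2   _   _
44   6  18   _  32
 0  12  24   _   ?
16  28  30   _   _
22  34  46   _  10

Column 3 is complete and sums to 120; that is the magic constant.
Row 2 needs 120; the known cells sum to 100, so (2,4) = 20.
Using row 5: 22 + 34 + 46 + 10 + ? → (5,4) = 120 − 112 = 8.
Using column 1: 44 + 0 + 16 + 22 + ? → (1,1) = 120 − 82 = 38.
Using column 2: 6 + 12 + 28 + 34 + ? → (1,2) = 120 − 80 = 40.
Main diagonal: 38 + 6 + 24 + 10 + ? = 120, so (4,4) = 42.
Anti-diagonal needs 120; the known cells sum to 94, so (1,5) = 26.
From row 1, 120 − (38 + 40 + 2 + 26) gives (1,4) = 14.
The remaining cell in row 4 is (4,5) = 120 − 116 = 4.
The remaining cell in column 4 is (3,4) = 120 − 84 = 36.
Column 5: 26 + 32 + 4 + 10 + ? = 120, so (3,5) = 48.

48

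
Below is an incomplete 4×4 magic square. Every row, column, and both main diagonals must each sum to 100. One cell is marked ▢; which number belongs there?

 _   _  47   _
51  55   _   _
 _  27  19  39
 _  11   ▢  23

35

Row 3 must total 100; the given cells sum to 85, so (3,1) = 15.
Column 2 needs 100; the known cells sum to 93, so (1,2) = 7.
From main diagonal, 100 − (55 + 19 + 23) gives (1,1) = 3.
Row 1 needs 100; the known cells sum to 57, so (1,4) = 43.
The remaining cell in column 1 is (4,1) = 100 − 69 = 31.
From column 4, 100 − (43 + 39 + 23) gives (2,4) = -5.
The remaining cell in anti-diagonal is (2,3) = 100 − 101 = -1.
Using row 4: 31 + 11 + 23 + ? → (4,3) = 100 − 65 = 35.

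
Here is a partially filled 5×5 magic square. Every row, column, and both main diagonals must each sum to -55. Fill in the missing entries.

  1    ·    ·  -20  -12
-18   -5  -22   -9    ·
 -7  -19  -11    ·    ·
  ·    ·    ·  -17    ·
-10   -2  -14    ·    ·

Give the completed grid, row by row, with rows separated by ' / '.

1 -16 -8 -20 -12 / -18 -5 -22 -9 -1 / -7 -19 -11 -3 -15 / -21 -13 0 -17 -4 / -10 -2 -14 -6 -23

From row 2, -55 − (-18 + (-5) + (-22) + (-9)) gives (2,5) = -1.
The remaining cell in column 1 is (4,1) = -55 − (-34) = -21.
Using main diagonal: 1 + (-5) + (-11) + (-17) + ? → (5,5) = -55 − (-32) = -23.
Anti-diagonal needs -55; the known cells sum to -42, so (4,2) = -13.
From row 5, -55 − (-10 + (-2) + (-14) + (-23)) gives (5,4) = -6.
The remaining cell in column 2 is (1,2) = -55 − (-39) = -16.
Column 4 must total -55; the given cells sum to -52, so (3,4) = -3.
From row 1, -55 − (1 + (-16) + (-20) + (-12)) gives (1,3) = -8.
Row 3: -7 + (-19) + (-11) + (-3) + ? = -55, so (3,5) = -15.
Column 3 must total -55; the given cells sum to -55, so (4,3) = 0.
From column 5, -55 − (-12 + (-1) + (-15) + (-23)) gives (4,5) = -4.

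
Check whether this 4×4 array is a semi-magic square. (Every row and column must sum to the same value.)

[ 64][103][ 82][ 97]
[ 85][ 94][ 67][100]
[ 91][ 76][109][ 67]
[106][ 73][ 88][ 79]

Row 1: 64 + 103 + 82 + 97 = 346.
Row 2: 85 + 94 + 67 + 100 = 346.
Row 3: 91 + 76 + 109 + 67 = 343.
Row 4: 106 + 73 + 88 + 79 = 346.
Column 1: 64 + 85 + 91 + 106 = 346.
Column 2: 103 + 94 + 76 + 73 = 346.
Column 3: 82 + 67 + 109 + 88 = 346.
Column 4: 97 + 100 + 67 + 79 = 343.

No — row 1 sums to 346 but column 4 sums to 343.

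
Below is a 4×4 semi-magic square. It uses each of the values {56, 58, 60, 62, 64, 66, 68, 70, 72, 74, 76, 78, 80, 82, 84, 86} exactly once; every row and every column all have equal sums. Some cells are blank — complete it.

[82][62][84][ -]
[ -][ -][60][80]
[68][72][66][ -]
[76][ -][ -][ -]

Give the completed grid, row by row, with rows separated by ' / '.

The 16 entries sum to 1136, so each line sums to 1136/4 = 284.
Using row 1: 82 + 62 + 84 + ? → (1,4) = 284 − 228 = 56.
Row 3 must total 284; the given cells sum to 206, so (3,4) = 78.
Column 1 must total 284; the given cells sum to 226, so (2,1) = 58.
The remaining cell in column 3 is (4,3) = 284 − 210 = 74.
The remaining cell in column 4 is (4,4) = 284 − 214 = 70.
Using row 2: 58 + 60 + 80 + ? → (2,2) = 284 − 198 = 86.
Row 4 needs 284; the known cells sum to 220, so (4,2) = 64.

82 62 84 56 / 58 86 60 80 / 68 72 66 78 / 76 64 74 70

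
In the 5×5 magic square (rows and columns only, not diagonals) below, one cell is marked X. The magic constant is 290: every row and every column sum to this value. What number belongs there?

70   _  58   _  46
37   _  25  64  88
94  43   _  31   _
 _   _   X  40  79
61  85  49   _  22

From row 2, 290 − (37 + 25 + 64 + 88) gives (2,2) = 76.
Using row 5: 61 + 85 + 49 + 22 + ? → (5,4) = 290 − 217 = 73.
Column 1 needs 290; the known cells sum to 262, so (4,1) = 28.
The remaining cell in column 4 is (1,4) = 290 − 208 = 82.
From column 5, 290 − (46 + 88 + 79 + 22) gives (3,5) = 55.
From row 1, 290 − (70 + 58 + 82 + 46) gives (1,2) = 34.
Using row 3: 94 + 43 + 31 + 55 + ? → (3,3) = 290 − 223 = 67.
From column 2, 290 − (34 + 76 + 43 + 85) gives (4,2) = 52.
Using column 3: 58 + 25 + 67 + 49 + ? → (4,3) = 290 − 199 = 91.

91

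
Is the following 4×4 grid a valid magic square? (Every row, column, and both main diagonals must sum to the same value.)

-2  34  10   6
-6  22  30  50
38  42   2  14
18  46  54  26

No — column 1 sums to 48 but row 2 sums to 96.

Row 1: -2 + 34 + 10 + 6 = 48.
Row 2: -6 + 22 + 30 + 50 = 96.
Row 3: 38 + 42 + 2 + 14 = 96.
Row 4: 18 + 46 + 54 + 26 = 144.
Column 1: -2 + (-6) + 38 + 18 = 48.
Column 2: 34 + 22 + 42 + 46 = 144.
Column 3: 10 + 30 + 2 + 54 = 96.
Column 4: 6 + 50 + 14 + 26 = 96.
Main diagonal: -2 + 22 + 2 + 26 = 48.
Anti-diagonal: 6 + 30 + 42 + 18 = 96.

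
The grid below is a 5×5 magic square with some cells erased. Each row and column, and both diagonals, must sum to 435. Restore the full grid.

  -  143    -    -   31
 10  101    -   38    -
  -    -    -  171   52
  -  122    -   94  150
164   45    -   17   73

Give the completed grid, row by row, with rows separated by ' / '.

Using row 5: 164 + 45 + 17 + 73 + ? → (5,3) = 435 − 299 = 136.
Column 2: 143 + 101 + 122 + 45 + ? = 435, so (3,2) = 24.
From column 4, 435 − (38 + 171 + 94 + 17) gives (1,4) = 115.
The remaining cell in column 5 is (2,5) = 435 − 306 = 129.
The remaining cell in anti-diagonal is (3,3) = 435 − 355 = 80.
Using row 2: 10 + 101 + 38 + 129 + ? → (2,3) = 435 − 278 = 157.
The remaining cell in row 3 is (3,1) = 435 − 327 = 108.
The remaining cell in main diagonal is (1,1) = 435 − 348 = 87.
Using row 1: 87 + 143 + 115 + 31 + ? → (1,3) = 435 − 376 = 59.
Column 1: 87 + 10 + 108 + 164 + ? = 435, so (4,1) = 66.
Using column 3: 59 + 157 + 80 + 136 + ? → (4,3) = 435 − 432 = 3.

87 143 59 115 31 / 10 101 157 38 129 / 108 24 80 171 52 / 66 122 3 94 150 / 164 45 136 17 73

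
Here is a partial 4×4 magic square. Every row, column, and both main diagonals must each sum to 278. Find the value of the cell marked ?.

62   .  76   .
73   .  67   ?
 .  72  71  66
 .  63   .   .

The remaining cell in row 3 is (3,1) = 278 − 209 = 69.
Column 1 needs 278; the known cells sum to 204, so (4,1) = 74.
Column 3 needs 278; the known cells sum to 214, so (4,3) = 64.
Anti-diagonal must total 278; the given cells sum to 213, so (1,4) = 65.
The remaining cell in row 1 is (1,2) = 278 − 203 = 75.
From row 4, 278 − (74 + 63 + 64) gives (4,4) = 77.
Column 2 needs 278; the known cells sum to 210, so (2,2) = 68.
Using column 4: 65 + 66 + 77 + ? → (2,4) = 278 − 208 = 70.

70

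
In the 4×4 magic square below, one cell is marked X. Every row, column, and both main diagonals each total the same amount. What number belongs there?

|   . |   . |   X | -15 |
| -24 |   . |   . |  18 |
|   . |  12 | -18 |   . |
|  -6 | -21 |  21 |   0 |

Row 4 is complete and sums to -6; that is the magic constant.
Column 4: -15 + 18 + 0 + ? = -6, so (3,4) = -9.
Using anti-diagonal: -15 + 12 + (-6) + ? → (2,3) = -6 − (-9) = 3.
From row 2, -6 − (-24 + 3 + 18) gives (2,2) = -3.
Row 3: 12 + (-18) + (-9) + ? = -6, so (3,1) = 9.
Column 1: -24 + 9 + (-6) + ? = -6, so (1,1) = 15.
Column 2 needs -6; the known cells sum to -12, so (1,2) = 6.
Column 3 must total -6; the given cells sum to 6, so (1,3) = -12.

-12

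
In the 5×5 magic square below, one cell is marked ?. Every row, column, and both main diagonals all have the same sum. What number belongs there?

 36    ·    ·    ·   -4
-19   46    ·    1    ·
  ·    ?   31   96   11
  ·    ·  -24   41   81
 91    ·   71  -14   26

Main diagonal is complete and sums to 180; that is the magic constant.
From row 5, 180 − (91 + 71 + (-14) + 26) gives (5,2) = 6.
Using column 4: 1 + 96 + 41 + (-14) + ? → (1,4) = 180 − 124 = 56.
Using column 5: -4 + 11 + 81 + 26 + ? → (2,5) = 180 − 114 = 66.
Anti-diagonal must total 180; the given cells sum to 119, so (4,2) = 61.
Using row 2: -19 + 46 + 1 + 66 + ? → (2,3) = 180 − 94 = 86.
The remaining cell in row 4 is (4,1) = 180 − 159 = 21.
Column 1 must total 180; the given cells sum to 129, so (3,1) = 51.
The remaining cell in column 3 is (1,3) = 180 − 164 = 16.
Using row 1: 36 + 16 + 56 + (-4) + ? → (1,2) = 180 − 104 = 76.
Row 3 must total 180; the given cells sum to 189, so (3,2) = -9.

-9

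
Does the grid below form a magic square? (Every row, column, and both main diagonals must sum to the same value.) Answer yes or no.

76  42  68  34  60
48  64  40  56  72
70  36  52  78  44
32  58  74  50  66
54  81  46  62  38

Row 1: 76 + 42 + 68 + 34 + 60 = 280.
Row 2: 48 + 64 + 40 + 56 + 72 = 280.
Row 3: 70 + 36 + 52 + 78 + 44 = 280.
Row 4: 32 + 58 + 74 + 50 + 66 = 280.
Row 5: 54 + 81 + 46 + 62 + 38 = 281.
Column 1: 76 + 48 + 70 + 32 + 54 = 280.
Column 2: 42 + 64 + 36 + 58 + 81 = 281.
Column 3: 68 + 40 + 52 + 74 + 46 = 280.
Column 4: 34 + 56 + 78 + 50 + 62 = 280.
Column 5: 60 + 72 + 44 + 66 + 38 = 280.
Main diagonal: 76 + 64 + 52 + 50 + 38 = 280.
Anti-diagonal: 60 + 56 + 52 + 58 + 54 = 280.

No — row 3 sums to 280 but row 5 sums to 281.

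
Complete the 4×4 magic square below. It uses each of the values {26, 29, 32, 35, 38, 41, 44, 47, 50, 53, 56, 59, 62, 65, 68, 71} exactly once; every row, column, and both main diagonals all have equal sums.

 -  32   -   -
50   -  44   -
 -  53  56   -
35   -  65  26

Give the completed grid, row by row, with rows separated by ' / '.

71 32 29 62 / 50 41 44 59 / 38 53 56 47 / 35 68 65 26

The 16 entries sum to 776, so each line sums to 776/4 = 194.
From row 4, 194 − (35 + 65 + 26) gives (4,2) = 68.
From column 2, 194 − (32 + 53 + 68) gives (2,2) = 41.
From column 3, 194 − (44 + 56 + 65) gives (1,3) = 29.
From main diagonal, 194 − (41 + 56 + 26) gives (1,1) = 71.
Anti-diagonal: 44 + 53 + 35 + ? = 194, so (1,4) = 62.
Row 2 needs 194; the known cells sum to 135, so (2,4) = 59.
From column 1, 194 − (71 + 50 + 35) gives (3,1) = 38.
The remaining cell in column 4 is (3,4) = 194 − 147 = 47.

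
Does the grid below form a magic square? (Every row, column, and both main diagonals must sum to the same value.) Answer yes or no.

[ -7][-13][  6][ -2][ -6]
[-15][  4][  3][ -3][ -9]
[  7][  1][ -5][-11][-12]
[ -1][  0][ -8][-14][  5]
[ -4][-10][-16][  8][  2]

Row 1: -7 + (-13) + 6 + (-2) + (-6) = -22.
Row 2: -15 + 4 + 3 + (-3) + (-9) = -20.
Row 3: 7 + 1 + (-5) + (-11) + (-12) = -20.
Row 4: -1 + 0 + (-8) + (-14) + 5 = -18.
Row 5: -4 + (-10) + (-16) + 8 + 2 = -20.
Column 1: -7 + (-15) + 7 + (-1) + (-4) = -20.
Column 2: -13 + 4 + 1 + 0 + (-10) = -18.
Column 3: 6 + 3 + (-5) + (-8) + (-16) = -20.
Column 4: -2 + (-3) + (-11) + (-14) + 8 = -22.
Column 5: -6 + (-9) + (-12) + 5 + 2 = -20.
Main diagonal: -7 + 4 + (-5) + (-14) + 2 = -20.
Anti-diagonal: -6 + (-3) + (-5) + 0 + (-4) = -18.

No — column 1 sums to -20 but row 4 sums to -18.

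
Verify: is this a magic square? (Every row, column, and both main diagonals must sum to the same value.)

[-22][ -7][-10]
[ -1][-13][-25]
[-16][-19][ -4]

Row 1: -22 + (-7) + (-10) = -39.
Row 2: -1 + (-13) + (-25) = -39.
Row 3: -16 + (-19) + (-4) = -39.
Column 1: -22 + (-1) + (-16) = -39.
Column 2: -7 + (-13) + (-19) = -39.
Column 3: -10 + (-25) + (-4) = -39.
Main diagonal: -22 + (-13) + (-4) = -39.
Anti-diagonal: -10 + (-13) + (-16) = -39.
All lines sum to -39.

Yes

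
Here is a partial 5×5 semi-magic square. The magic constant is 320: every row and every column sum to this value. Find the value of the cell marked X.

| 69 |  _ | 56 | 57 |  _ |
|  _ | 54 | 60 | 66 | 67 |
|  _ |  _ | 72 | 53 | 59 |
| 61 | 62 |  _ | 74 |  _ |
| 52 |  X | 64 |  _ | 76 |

58

The remaining cell in row 2 is (2,1) = 320 − 247 = 73.
From column 1, 320 − (69 + 73 + 61 + 52) gives (3,1) = 65.
Using column 3: 56 + 60 + 72 + 64 + ? → (4,3) = 320 − 252 = 68.
The remaining cell in column 4 is (5,4) = 320 − 250 = 70.
Row 3: 65 + 72 + 53 + 59 + ? = 320, so (3,2) = 71.
Using row 4: 61 + 62 + 68 + 74 + ? → (4,5) = 320 − 265 = 55.
Row 5 needs 320; the known cells sum to 262, so (5,2) = 58.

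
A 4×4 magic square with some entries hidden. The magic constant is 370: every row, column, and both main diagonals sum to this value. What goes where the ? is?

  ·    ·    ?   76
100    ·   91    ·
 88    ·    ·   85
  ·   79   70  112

106

Using row 4: 79 + 70 + 112 + ? → (4,1) = 370 − 261 = 109.
Column 1 must total 370; the given cells sum to 297, so (1,1) = 73.
Column 4 needs 370; the known cells sum to 273, so (2,4) = 97.
The remaining cell in anti-diagonal is (3,2) = 370 − 276 = 94.
Row 2 needs 370; the known cells sum to 288, so (2,2) = 82.
From row 3, 370 − (88 + 94 + 85) gives (3,3) = 103.
From column 2, 370 − (82 + 94 + 79) gives (1,2) = 115.
Column 3 needs 370; the known cells sum to 264, so (1,3) = 106.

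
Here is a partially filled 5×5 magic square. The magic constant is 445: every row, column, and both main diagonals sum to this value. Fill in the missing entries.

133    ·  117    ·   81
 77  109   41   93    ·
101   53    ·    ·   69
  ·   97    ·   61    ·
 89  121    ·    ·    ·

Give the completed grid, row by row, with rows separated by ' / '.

Row 2: 77 + 109 + 41 + 93 + ? = 445, so (2,5) = 125.
Using column 1: 133 + 77 + 101 + 89 + ? → (4,1) = 445 − 400 = 45.
Column 2 must total 445; the given cells sum to 380, so (1,2) = 65.
From anti-diagonal, 445 − (81 + 93 + 97 + 89) gives (3,3) = 85.
The remaining cell in row 1 is (1,4) = 445 − 396 = 49.
Using row 3: 101 + 53 + 85 + 69 + ? → (3,4) = 445 − 308 = 137.
Column 4 needs 445; the known cells sum to 340, so (5,4) = 105.
The remaining cell in main diagonal is (5,5) = 445 − 388 = 57.
Row 5: 89 + 121 + 105 + 57 + ? = 445, so (5,3) = 73.
Column 3 must total 445; the given cells sum to 316, so (4,3) = 129.
Column 5 needs 445; the known cells sum to 332, so (4,5) = 113.

133 65 117 49 81 / 77 109 41 93 125 / 101 53 85 137 69 / 45 97 129 61 113 / 89 121 73 105 57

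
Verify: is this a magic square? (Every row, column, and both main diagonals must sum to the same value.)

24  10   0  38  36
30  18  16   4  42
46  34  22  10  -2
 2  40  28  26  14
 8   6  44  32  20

No — column 1 sums to 110 but row 1 sums to 108.

Row 1: 24 + 10 + 0 + 38 + 36 = 108.
Row 2: 30 + 18 + 16 + 4 + 42 = 110.
Row 3: 46 + 34 + 22 + 10 + (-2) = 110.
Row 4: 2 + 40 + 28 + 26 + 14 = 110.
Row 5: 8 + 6 + 44 + 32 + 20 = 110.
Column 1: 24 + 30 + 46 + 2 + 8 = 110.
Column 2: 10 + 18 + 34 + 40 + 6 = 108.
Column 3: 0 + 16 + 22 + 28 + 44 = 110.
Column 4: 38 + 4 + 10 + 26 + 32 = 110.
Column 5: 36 + 42 + (-2) + 14 + 20 = 110.
Main diagonal: 24 + 18 + 22 + 26 + 20 = 110.
Anti-diagonal: 36 + 4 + 22 + 40 + 8 = 110.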